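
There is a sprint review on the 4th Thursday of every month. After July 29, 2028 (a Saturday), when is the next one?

August 24, 2028

July 2028 starts on a Saturday; its first Thursday is the 6th, so the 4th Thursday is the 27th — July 27, 2028.
That is not after July 29, 2028, so look at August 2028.
August 2028 starts on a Tuesday; its first Thursday is the 3rd, so the 4th Thursday is the 24th — August 24, 2028.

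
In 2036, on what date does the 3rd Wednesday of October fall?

2036-10-15

October 2036 begins on a Wednesday, so the first Wednesday is October 1.
The 3rd Wednesday is 2 weeks later: 1 + 14 = 15.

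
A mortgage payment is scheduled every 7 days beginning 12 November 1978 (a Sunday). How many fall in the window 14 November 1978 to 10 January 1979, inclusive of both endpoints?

Occurrences land 7·i days after 12 November 1978 for i = 0, 1, 2, …
14 November 1978 is 2 days after the start; 2 ÷ 7 = 0 remainder 2; since the remainder is 2, round up to i = 1. First occurrence in the window: #2 on 19 November 1978 (1×7 = 7 days in).
10 January 1979 is 59 days after the start; 59 ÷ 7 = 8 remainder 3. Last occurrence in the window: #9 on 7 January 1979.
Occurrences #2 through #9: 8 in total.

8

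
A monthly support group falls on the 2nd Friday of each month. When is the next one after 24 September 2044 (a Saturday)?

September 2044 starts on a Thursday; its first Friday is the 2nd, so the 2nd Friday is the 9th — 9 September 2044.
That is not after 24 September 2044, so look at October 2044.
October 2044 starts on a Saturday; its first Friday is the 7th, so the 2nd Friday is the 14th — 14 October 2044.

14 October 2044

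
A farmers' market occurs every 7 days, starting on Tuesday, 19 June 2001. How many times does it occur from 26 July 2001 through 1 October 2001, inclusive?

9

Occurrences land 7·i days after 19 June 2001 for i = 0, 1, 2, …
26 July 2001 is 37 days after the start; 37 ÷ 7 = 5 remainder 2; since the remainder is 2, round up to i = 6. First occurrence in the window: #7 on 31 July 2001 (6×7 = 42 days in).
1 October 2001 is 104 days after the start; 104 ÷ 7 = 14 remainder 6. Last occurrence in the window: #15 on 25 September 2001.
Occurrences #7 through #15: 9 in total.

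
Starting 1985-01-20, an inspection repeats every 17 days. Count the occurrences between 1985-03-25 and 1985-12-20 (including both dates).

Occurrences land 17·i days after 1985-01-20 for i = 0, 1, 2, …
1985-03-25 is 64 days after the start; 64 ÷ 17 = 3 remainder 13; since the remainder is 13, round up to i = 4. First occurrence in the window: #5 on 1985-03-29 (4×17 = 68 days in).
1985-12-20 is 334 days after the start; 334 ÷ 17 = 19 remainder 11. Last occurrence in the window: #20 on 1985-12-09.
Occurrences #5 through #20: 16 in total.

16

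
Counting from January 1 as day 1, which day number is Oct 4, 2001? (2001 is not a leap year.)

277

Days in months before Oct: 31 + 28 + 31 + 30 + 31 + 30 + 31 + 31 + 30 = 273.
Plus 4 days into Oct → day 277.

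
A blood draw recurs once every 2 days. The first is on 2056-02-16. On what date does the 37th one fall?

2056-04-28

The 37th occurrence is 36 intervals after the first: 36 × 2 = 72 days after 2056-02-16.
February has 29 days — 13 days to the end of February leaves 59.
March has 31 days (28 left).
28 days into April → 2056-04-28.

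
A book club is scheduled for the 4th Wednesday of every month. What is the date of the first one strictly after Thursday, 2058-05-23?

2058-06-26

May 2058 starts on a Wednesday; its first Wednesday is the 1st, so the 4th Wednesday is the 22nd — 2058-05-22.
That is not after 2058-05-23, so look at June 2058.
June 2058 starts on a Saturday; its first Wednesday is the 5th, so the 4th Wednesday is the 26th — 2058-06-26.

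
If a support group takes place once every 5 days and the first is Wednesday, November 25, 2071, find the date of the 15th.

The 15th occurrence is 14 intervals after the first: 14 × 5 = 70 days after November 25, 2071.
November has 30 days — 5 days to the end of November leaves 65.
December has 31 days (34 left).
January has 31 days (3 left).
3 days into February → February 3, 2072.

February 3, 2072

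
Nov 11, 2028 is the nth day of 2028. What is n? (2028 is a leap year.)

Days in months before Nov: 31 + 29 + 31 + 30 + 31 + 30 + 31 + 31 + 30 + 31 = 305.
Plus 11 days into Nov → day 316.

316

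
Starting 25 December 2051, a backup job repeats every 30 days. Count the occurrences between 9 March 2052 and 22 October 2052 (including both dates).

8

Occurrences land 30·i days after 25 December 2051 for i = 0, 1, 2, …
9 March 2052 is 75 days after the start; 75 ÷ 30 = 2 remainder 15; since the remainder is 15, round up to i = 3. First occurrence in the window: #4 on 24 March 2052 (3×30 = 90 days in).
22 October 2052 is 302 days after the start; 302 ÷ 30 = 10 remainder 2. Last occurrence in the window: #11 on 20 October 2052.
Occurrences #4 through #11: 8 in total.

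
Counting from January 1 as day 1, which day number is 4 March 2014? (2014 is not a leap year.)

Days in months before March: 31 + 28 = 59.
Plus 4 days into March → day 63.

63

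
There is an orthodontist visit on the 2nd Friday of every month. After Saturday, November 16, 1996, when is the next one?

December 13, 1996

November 1996 starts on a Friday; its first Friday is the 1st, so the 2nd Friday is the 8th — November 8, 1996.
That is not after November 16, 1996, so look at December 1996.
December 1996 starts on a Sunday; its first Friday is the 6th, so the 2nd Friday is the 13th — December 13, 1996.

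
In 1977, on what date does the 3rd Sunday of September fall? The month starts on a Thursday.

September 1977 begins on a Thursday, so the first Sunday is September 4 (3 days later).
The 3rd Sunday is 2 weeks later: 4 + 14 = 18.

1977-09-18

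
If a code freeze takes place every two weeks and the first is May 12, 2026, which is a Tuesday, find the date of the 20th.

Feb 2, 2027

The 20th occurrence is 19 intervals after the first: 19 × 14 = 266 days after May 12, 2026.
May has 31 days — 19 days to the end of May leaves 247.
Jun has 30 days (217 left).
Jul has 31 days (186 left).
Aug has 31 days (155 left).
Sep has 30 days (125 left).
Oct has 31 days (94 left).
Nov has 30 days (64 left).
Dec has 31 days (33 left).
Jan has 31 days (2 left).
2 days into Feb → Feb 2, 2027.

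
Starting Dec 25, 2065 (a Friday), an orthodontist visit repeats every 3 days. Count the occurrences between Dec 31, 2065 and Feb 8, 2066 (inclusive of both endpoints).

Occurrences land 3·i days after Dec 25, 2065 for i = 0, 1, 2, …
Dec 31, 2065 is 6 days after the start; 6 ÷ 3 = 2 remainder 0. First occurrence in the window: #3 on Dec 31, 2065 (2×3 = 6 days in).
Feb 8, 2066 is 45 days after the start; 45 ÷ 3 = 15 remainder 0. Last occurrence in the window: #16 on Feb 8, 2066.
Occurrences #3 through #16: 14 in total.

14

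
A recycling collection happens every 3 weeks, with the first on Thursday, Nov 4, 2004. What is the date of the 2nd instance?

Nov 25, 2004

The 2nd occurrence is 1 interval after the first: 1 × 21 = 21 days after Nov 4, 2004.
21 days later is Nov 25, 2004.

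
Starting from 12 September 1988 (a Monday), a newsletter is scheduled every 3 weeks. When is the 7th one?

The 7th occurrence is 6 intervals after the first: 6 × 21 = 126 days after 12 September 1988.
September has 30 days — 18 days to the end of September leaves 108.
October has 31 days (77 left).
November has 30 days (47 left).
December has 31 days (16 left).
16 days into January → 16 January 1989.

16 January 1989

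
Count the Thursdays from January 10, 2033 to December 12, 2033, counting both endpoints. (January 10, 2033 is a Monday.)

January 10, 2033 is a Monday; the first Thursday on or after it is January 13, 2033 (3 days later).
From January 13, 2033 to December 12, 2033: 18 + 28 + 31 + 30 + 31 + 30 + 31 + 31 + 30 + 31 + 30 + 12 = 333 days (rest of January, February, March, April, May, June, July, August, September, October, November, December).
333 ÷ 7 = 47 full weeks with remainder 4, so 47 more Thursdays after the first → 48.

48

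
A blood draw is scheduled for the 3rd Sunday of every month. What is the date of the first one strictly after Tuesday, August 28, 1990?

September 16, 1990

August 1990 starts on a Wednesday; its first Sunday is the 5th, so the 3rd Sunday is the 19th — August 19, 1990.
That is not after August 28, 1990, so look at September 1990.
September 1990 starts on a Saturday; its first Sunday is the 2nd, so the 3rd Sunday is the 16th — September 16, 1990.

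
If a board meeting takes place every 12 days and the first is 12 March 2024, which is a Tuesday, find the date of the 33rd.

The 33rd occurrence is 32 intervals after the first: 32 × 12 = 384 days after 12 March 2024.
March has 31 days — 19 days to the end of March leaves 365.
April has 30 days (335 left).
May has 31 days (304 left).
June has 30 days (274 left).
July has 31 days (243 left).
August has 31 days (212 left).
September has 30 days (182 left).
October has 31 days (151 left).
November has 30 days (121 left).
December has 31 days (90 left).
January has 31 days (59 left).
February has 28 days (31 left).
31 days into March → 31 March 2025.

31 March 2025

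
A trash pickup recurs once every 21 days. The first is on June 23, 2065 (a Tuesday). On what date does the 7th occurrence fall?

October 27, 2065

The 7th occurrence is 6 intervals after the first: 6 × 21 = 126 days after June 23, 2065.
June has 30 days — 7 days to the end of June leaves 119.
July has 31 days (88 left).
August has 31 days (57 left).
September has 30 days (27 left).
27 days into October → October 27, 2065.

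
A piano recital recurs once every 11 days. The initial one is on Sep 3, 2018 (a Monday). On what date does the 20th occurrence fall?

Mar 31, 2019

The 20th occurrence is 19 intervals after the first: 19 × 11 = 209 days after Sep 3, 2018.
Sep has 30 days — 27 days to the end of Sep leaves 182.
Oct has 31 days (151 left).
Nov has 30 days (121 left).
Dec has 31 days (90 left).
Jan has 31 days (59 left).
Feb has 28 days (31 left).
31 days into Mar → Mar 31, 2019.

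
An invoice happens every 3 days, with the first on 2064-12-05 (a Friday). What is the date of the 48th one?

2065-04-25

The 48th occurrence is 47 intervals after the first: 47 × 3 = 141 days after 2064-12-05.
December has 31 days — 26 days to the end of December leaves 115.
January has 31 days (84 left).
February has 28 days (56 left).
March has 31 days (25 left).
25 days into April → 2065-04-25.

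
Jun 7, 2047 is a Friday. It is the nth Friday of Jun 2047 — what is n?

1st

Day 7 falls in week ⌈7/7⌉ of the month.
Days 1–7 hold the 1st Friday, 8–14 the 2nd, 15–21 the 3rd, 22–28 the 4th, 29–31 the 5th.
7 is in the range for the 1st.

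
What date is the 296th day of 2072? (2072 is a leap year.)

October 22, 2072

January has 31 days (296 − 31 = 265 remain).
February has 29 days (265 − 29 = 236 remain).
March has 31 days (236 − 31 = 205 remain).
April has 30 days (205 − 30 = 175 remain).
May has 31 days (175 − 31 = 144 remain).
June has 30 days (144 − 30 = 114 remain).
July has 31 days (114 − 31 = 83 remain).
August has 31 days (83 − 31 = 52 remain).
September has 30 days (52 − 30 = 22 remain).
22 into October → October 22.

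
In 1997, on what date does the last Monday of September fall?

1997-09-29

The first Monday of September 1997 is September 1.
September 1997 has 30 days. Adding weeks: 1, 8, 15, 22, 29 — the last one ≤ 30 is the 29th.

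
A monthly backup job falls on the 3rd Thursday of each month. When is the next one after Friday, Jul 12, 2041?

Jul 18, 2041

Jul 2041 starts on a Monday; its first Thursday is the 4th, so the 3rd Thursday is the 18th — Jul 18, 2041.
Jul 18, 2041 is after Jul 12, 2041, so that is the next one.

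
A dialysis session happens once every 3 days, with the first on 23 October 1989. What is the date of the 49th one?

The 49th occurrence is 48 intervals after the first: 48 × 3 = 144 days after 23 October 1989.
October has 31 days — 8 days to the end of October leaves 136.
November has 30 days (106 left).
December has 31 days (75 left).
January has 31 days (44 left).
February has 28 days (16 left).
16 days into March → 16 March 1990.

16 March 1990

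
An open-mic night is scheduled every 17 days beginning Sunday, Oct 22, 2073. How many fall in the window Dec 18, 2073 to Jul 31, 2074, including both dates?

Occurrences land 17·i days after Oct 22, 2073 for i = 0, 1, 2, …
Dec 18, 2073 is 57 days after the start; 57 ÷ 17 = 3 remainder 6; since the remainder is 6, round up to i = 4. First occurrence in the window: #5 on Dec 29, 2073 (4×17 = 68 days in).
Jul 31, 2074 is 282 days after the start; 282 ÷ 17 = 16 remainder 10. Last occurrence in the window: #17 on Jul 21, 2074.
Occurrences #5 through #17: 13 in total.

13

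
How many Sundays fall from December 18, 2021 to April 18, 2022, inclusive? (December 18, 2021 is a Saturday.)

18

December 18, 2021 is a Saturday; the first Sunday on or after it is December 19, 2021 (1 day later).
From December 19, 2021 to April 18, 2022: 12 + 31 + 28 + 31 + 18 = 120 days (rest of December, January, February, March, April).
120 ÷ 7 = 17 full weeks with remainder 1, so 17 more Sundays after the first → 18.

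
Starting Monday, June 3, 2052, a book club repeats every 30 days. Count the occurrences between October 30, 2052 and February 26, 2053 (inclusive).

4

Occurrences land 30·i days after June 3, 2052 for i = 0, 1, 2, …
October 30, 2052 is 149 days after the start; 149 ÷ 30 = 4 remainder 29; since the remainder is 29, round up to i = 5. First occurrence in the window: #6 on October 31, 2052 (5×30 = 150 days in).
February 26, 2053 is 268 days after the start; 268 ÷ 30 = 8 remainder 28. Last occurrence in the window: #9 on January 29, 2053.
Occurrences #6 through #9: 4 in total.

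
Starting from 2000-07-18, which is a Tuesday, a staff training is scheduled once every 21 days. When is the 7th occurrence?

The 7th occurrence is 6 intervals after the first: 6 × 21 = 126 days after 2000-07-18.
July has 31 days — 13 days to the end of July leaves 113.
August has 31 days (82 left).
September has 30 days (52 left).
October has 31 days (21 left).
21 days into November → 2000-11-21.

2000-11-21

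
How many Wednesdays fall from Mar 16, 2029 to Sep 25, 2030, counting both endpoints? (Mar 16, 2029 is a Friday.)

80

Mar 16, 2029 is a Friday; the first Wednesday on or after it is Mar 21, 2029 (5 days later).
From Mar 21, 2029 to Sep 25, 2030: 285 + 268 = 553 days (rest of 2029, to Sep 25, 2030 in 2030).
553 ÷ 7 = 79 full weeks with remainder 0, so 79 more Wednesdays after the first → 80.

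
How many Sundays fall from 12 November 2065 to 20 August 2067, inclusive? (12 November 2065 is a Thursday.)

92

12 November 2065 is a Thursday; the first Sunday on or after it is 15 November 2065 (3 days later).
From 15 November 2065 to 20 August 2067: 46 + 365 + 232 = 643 days (rest of 2065, 2066, to 20 August 2067 in 2067).
643 ÷ 7 = 91 full weeks with remainder 6, so 91 more Sundays after the first → 92.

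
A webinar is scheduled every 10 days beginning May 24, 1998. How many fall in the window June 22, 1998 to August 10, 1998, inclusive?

Occurrences land 10·i days after May 24, 1998 for i = 0, 1, 2, …
June 22, 1998 is 29 days after the start; 29 ÷ 10 = 2 remainder 9; since the remainder is 9, round up to i = 3. First occurrence in the window: #4 on June 23, 1998 (3×10 = 30 days in).
August 10, 1998 is 78 days after the start; 78 ÷ 10 = 7 remainder 8. Last occurrence in the window: #8 on August 2, 1998.
Occurrences #4 through #8: 5 in total.

5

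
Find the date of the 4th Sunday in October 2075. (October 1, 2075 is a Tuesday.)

27 October 2075

October 2075 begins on a Tuesday, so the first Sunday is October 6 (5 days later).
The 4th Sunday is 3 weeks later: 6 + 21 = 27.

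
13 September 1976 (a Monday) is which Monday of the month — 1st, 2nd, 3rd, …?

2nd

Day 13 falls in week ⌈13/7⌉ of the month.
Days 1–7 hold the 1st Monday, 8–14 the 2nd, 15–21 the 3rd, 22–28 the 4th, 29–31 the 5th.
13 is in the range for the 2nd.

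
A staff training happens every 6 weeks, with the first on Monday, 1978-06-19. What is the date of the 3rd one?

The 3rd occurrence is 2 intervals after the first: 2 × 42 = 84 days after 1978-06-19.
June has 30 days — 11 days to the end of June leaves 73.
July has 31 days (42 left).
August has 31 days (11 left).
11 days into September → 1978-09-11.

1978-09-11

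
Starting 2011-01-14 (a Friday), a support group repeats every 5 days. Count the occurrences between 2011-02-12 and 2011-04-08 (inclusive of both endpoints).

Occurrences land 5·i days after 2011-01-14 for i = 0, 1, 2, …
2011-02-12 is 29 days after the start; 29 ÷ 5 = 5 remainder 4; since the remainder is 4, round up to i = 6. First occurrence in the window: #7 on 2011-02-13 (6×5 = 30 days in).
2011-04-08 is 84 days after the start; 84 ÷ 5 = 16 remainder 4. Last occurrence in the window: #17 on 2011-04-04.
Occurrences #7 through #17: 11 in total.

11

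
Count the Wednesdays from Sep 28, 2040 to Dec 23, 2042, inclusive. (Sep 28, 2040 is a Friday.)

Sep 28, 2040 is a Friday; the first Wednesday on or after it is Oct 3, 2040 (5 days later).
From Oct 3, 2040 to Dec 23, 2042: 89 + 365 + 357 = 811 days (rest of 2040, 2041, to Dec 23, 2042 in 2042).
811 ÷ 7 = 115 full weeks with remainder 6, so 115 more Wednesdays after the first → 116.

116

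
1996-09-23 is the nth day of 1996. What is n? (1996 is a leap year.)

Days in months before September: 31 + 29 + 31 + 30 + 31 + 30 + 31 + 31 = 244.
Plus 23 days into September → day 267.

267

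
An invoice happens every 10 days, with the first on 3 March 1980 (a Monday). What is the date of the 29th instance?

The 29th occurrence is 28 intervals after the first: 28 × 10 = 280 days after 3 March 1980.
March has 31 days — 28 days to the end of March leaves 252.
April has 30 days (222 left).
May has 31 days (191 left).
June has 30 days (161 left).
July has 31 days (130 left).
August has 31 days (99 left).
September has 30 days (69 left).
October has 31 days (38 left).
November has 30 days (8 left).
8 days into December → 8 December 1980.

8 December 1980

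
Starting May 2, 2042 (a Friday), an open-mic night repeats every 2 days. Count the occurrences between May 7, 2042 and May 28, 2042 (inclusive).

Occurrences land 2·i days after May 2, 2042 for i = 0, 1, 2, …
May 7, 2042 is 5 days after the start; 5 ÷ 2 = 2 remainder 1; since the remainder is 1, round up to i = 3. First occurrence in the window: #4 on May 8, 2042 (3×2 = 6 days in).
May 28, 2042 is 26 days after the start; 26 ÷ 2 = 13 remainder 0. Last occurrence in the window: #14 on May 28, 2042.
Occurrences #4 through #14: 11 in total.

11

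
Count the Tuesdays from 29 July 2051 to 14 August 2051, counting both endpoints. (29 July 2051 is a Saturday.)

2

29 July 2051 is a Saturday; the first Tuesday on or after it is 1 August 2051 (3 days later).
From 1 August 2051 to 14 August 2051 is 14 − 1 = 13 days.
13 ÷ 7 = 1 full weeks with remainder 6, so 1 more Tuesdays after the first → 2.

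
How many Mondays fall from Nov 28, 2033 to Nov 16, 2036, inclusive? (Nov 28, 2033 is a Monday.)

155

Nov 28, 2033 is a Monday; the first Monday on or after it is Nov 28, 2033.
From Nov 28, 2033 to Nov 16, 2036: 33 + 365 + 365 + 321 = 1084 days (rest of 2033, 2034, 2035, to Nov 16, 2036 in 2036).
1084 ÷ 7 = 154 full weeks with remainder 6, so 154 more Mondays after the first → 155.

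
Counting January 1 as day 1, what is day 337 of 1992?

December 2, 1992

January has 31 days (337 − 31 = 306 remain).
February has 29 days (306 − 29 = 277 remain).
March has 31 days (277 − 31 = 246 remain).
April has 30 days (246 − 30 = 216 remain).
May has 31 days (216 − 31 = 185 remain).
June has 30 days (185 − 30 = 155 remain).
July has 31 days (155 − 31 = 124 remain).
August has 31 days (124 − 31 = 93 remain).
September has 30 days (93 − 30 = 63 remain).
October has 31 days (63 − 31 = 32 remain).
November has 30 days (32 − 30 = 2 remain).
2 into December → December 2.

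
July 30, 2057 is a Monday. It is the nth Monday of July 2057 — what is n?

Day 30 falls in week ⌈30/7⌉ of the month.
Days 1–7 hold the 1st Monday, 8–14 the 2nd, 15–21 the 3rd, 22–28 the 4th, 29–31 the 5th.
30 is in the range for the 5th.

5th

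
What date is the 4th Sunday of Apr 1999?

Apr 25, 1999

Apr 1999 begins on a Thursday, so the first Sunday is Apr 4 (3 days later).
The 4th Sunday is 3 weeks later: 4 + 21 = 25.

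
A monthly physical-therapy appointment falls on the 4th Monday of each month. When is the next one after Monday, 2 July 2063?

23 July 2063

July 2063 starts on a Sunday; its first Monday is the 2nd, so the 4th Monday is the 23rd — 23 July 2063.
23 July 2063 is after 2 July 2063, so that is the next one.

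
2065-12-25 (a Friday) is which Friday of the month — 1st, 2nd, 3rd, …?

Day 25 falls in week ⌈25/7⌉ of the month.
Days 1–7 hold the 1st Friday, 8–14 the 2nd, 15–21 the 3rd, 22–28 the 4th, 29–31 the 5th.
25 is in the range for the 4th.

4th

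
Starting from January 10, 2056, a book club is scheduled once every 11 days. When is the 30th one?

November 24, 2056

The 30th occurrence is 29 intervals after the first: 29 × 11 = 319 days after January 10, 2056.
January has 31 days — 21 days to the end of January leaves 298.
February has 29 days (269 left).
March has 31 days (238 left).
April has 30 days (208 left).
May has 31 days (177 left).
June has 30 days (147 left).
July has 31 days (116 left).
August has 31 days (85 left).
September has 30 days (55 left).
October has 31 days (24 left).
24 days into November → November 24, 2056.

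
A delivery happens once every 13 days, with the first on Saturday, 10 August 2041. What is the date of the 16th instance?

21 February 2042

The 16th occurrence is 15 intervals after the first: 15 × 13 = 195 days after 10 August 2041.
August has 31 days — 21 days to the end of August leaves 174.
September has 30 days (144 left).
October has 31 days (113 left).
November has 30 days (83 left).
December has 31 days (52 left).
January has 31 days (21 left).
21 days into February → 21 February 2042.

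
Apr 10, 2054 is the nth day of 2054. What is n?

Days in months before Apr: 31 + 28 + 31 = 90.
Plus 10 days into Apr → day 100.

100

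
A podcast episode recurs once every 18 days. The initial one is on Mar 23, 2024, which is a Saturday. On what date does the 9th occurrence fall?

The 9th occurrence is 8 intervals after the first: 8 × 18 = 144 days after Mar 23, 2024.
Mar has 31 days — 8 days to the end of Mar leaves 136.
Apr has 30 days (106 left).
May has 31 days (75 left).
Jun has 30 days (45 left).
Jul has 31 days (14 left).
14 days into Aug → Aug 14, 2024.

Aug 14, 2024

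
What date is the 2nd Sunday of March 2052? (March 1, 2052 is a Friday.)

March 2052 begins on a Friday, so the first Sunday is March 3 (2 days later).
The 2nd Sunday is 1 weeks later: 3 + 7 = 10.

10 March 2052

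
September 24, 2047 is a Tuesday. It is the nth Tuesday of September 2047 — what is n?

Day 24 falls in week ⌈24/7⌉ of the month.
Days 1–7 hold the 1st Tuesday, 8–14 the 2nd, 15–21 the 3rd, 22–28 the 4th, 29–31 the 5th.
24 is in the range for the 4th.

4th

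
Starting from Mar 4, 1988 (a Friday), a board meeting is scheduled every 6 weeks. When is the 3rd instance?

May 27, 1988

The 3rd occurrence is 2 intervals after the first: 2 × 42 = 84 days after Mar 4, 1988.
Mar has 31 days — 27 days to the end of Mar leaves 57.
Apr has 30 days (27 left).
27 days into May → May 27, 1988.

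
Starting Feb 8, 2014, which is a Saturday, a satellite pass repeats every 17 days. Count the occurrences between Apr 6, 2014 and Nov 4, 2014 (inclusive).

Occurrences land 17·i days after Feb 8, 2014 for i = 0, 1, 2, …
Apr 6, 2014 is 57 days after the start; 57 ÷ 17 = 3 remainder 6; since the remainder is 6, round up to i = 4. First occurrence in the window: #5 on Apr 17, 2014 (4×17 = 68 days in).
Nov 4, 2014 is 269 days after the start; 269 ÷ 17 = 15 remainder 14. Last occurrence in the window: #16 on Oct 21, 2014.
Occurrences #5 through #16: 12 in total.

12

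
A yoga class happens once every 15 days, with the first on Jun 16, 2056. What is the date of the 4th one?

Jul 31, 2056

The 4th occurrence is 3 intervals after the first: 3 × 15 = 45 days after Jun 16, 2056.
Jun has 30 days — 14 days to the end of Jun leaves 31.
31 days into Jul → Jul 31, 2056.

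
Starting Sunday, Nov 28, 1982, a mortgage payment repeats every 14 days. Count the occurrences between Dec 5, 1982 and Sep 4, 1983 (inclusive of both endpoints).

Occurrences land 14·i days after Nov 28, 1982 for i = 0, 1, 2, …
Dec 5, 1982 is 7 days after the start; 7 ÷ 14 = 0 remainder 7; since the remainder is 7, round up to i = 1. First occurrence in the window: #2 on Dec 12, 1982 (1×14 = 14 days in).
Sep 4, 1983 is 280 days after the start; 280 ÷ 14 = 20 remainder 0. Last occurrence in the window: #21 on Sep 4, 1983.
Occurrences #2 through #21: 20 in total.

20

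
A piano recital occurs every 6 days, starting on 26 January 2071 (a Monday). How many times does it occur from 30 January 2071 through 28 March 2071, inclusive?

10

Occurrences land 6·i days after 26 January 2071 for i = 0, 1, 2, …
30 January 2071 is 4 days after the start; 4 ÷ 6 = 0 remainder 4; since the remainder is 4, round up to i = 1. First occurrence in the window: #2 on 1 February 2071 (1×6 = 6 days in).
28 March 2071 is 61 days after the start; 61 ÷ 6 = 10 remainder 1. Last occurrence in the window: #11 on 27 March 2071.
Occurrences #2 through #11: 10 in total.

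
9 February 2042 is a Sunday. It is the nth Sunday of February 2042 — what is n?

2nd

Day 9 falls in week ⌈9/7⌉ of the month.
Days 1–7 hold the 1st Sunday, 8–14 the 2nd, 15–21 the 3rd, 22–28 the 4th, 29–31 the 5th.
9 is in the range for the 2nd.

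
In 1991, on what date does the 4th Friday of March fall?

The first Friday of March 1991 is March 1.
The 4th Friday is 3 weeks later: 1 + 21 = 22.

22 March 1991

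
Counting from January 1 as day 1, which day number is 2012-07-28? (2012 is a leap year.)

Days in months before July: 31 + 29 + 31 + 30 + 31 + 30 = 182.
Plus 28 days into July → day 210.

210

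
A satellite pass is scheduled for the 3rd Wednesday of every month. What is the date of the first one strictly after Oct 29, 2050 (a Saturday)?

Nov 16, 2050

Oct 2050 starts on a Saturday; its first Wednesday is the 5th, so the 3rd Wednesday is the 19th — Oct 19, 2050.
That is not after Oct 29, 2050, so look at Nov 2050.
Nov 2050 starts on a Tuesday; its first Wednesday is the 2nd, so the 3rd Wednesday is the 16th — Nov 16, 2050.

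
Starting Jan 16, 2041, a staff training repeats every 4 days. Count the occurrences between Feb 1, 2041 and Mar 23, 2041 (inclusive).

Occurrences land 4·i days after Jan 16, 2041 for i = 0, 1, 2, …
Feb 1, 2041 is 16 days after the start; 16 ÷ 4 = 4 remainder 0. First occurrence in the window: #5 on Feb 1, 2041 (4×4 = 16 days in).
Mar 23, 2041 is 66 days after the start; 66 ÷ 4 = 16 remainder 2. Last occurrence in the window: #17 on Mar 21, 2041.
Occurrences #5 through #17: 13 in total.

13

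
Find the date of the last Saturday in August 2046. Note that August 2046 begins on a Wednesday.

August 2046 begins on a Wednesday, so the first Saturday is August 4 (3 days later).
August 2046 has 31 days. Adding weeks: 4, 11, 18, 25 — the last one ≤ 31 is the 25th.

August 25, 2046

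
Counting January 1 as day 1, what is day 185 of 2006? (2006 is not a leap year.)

July 4, 2006

January has 31 days (185 − 31 = 154 remain).
February has 28 days (154 − 28 = 126 remain).
March has 31 days (126 − 31 = 95 remain).
April has 30 days (95 − 30 = 65 remain).
May has 31 days (65 − 31 = 34 remain).
June has 30 days (34 − 30 = 4 remain).
4 into July → July 4.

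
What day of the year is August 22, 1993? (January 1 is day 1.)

Days in months before August: 31 + 28 + 31 + 30 + 31 + 30 + 31 = 212.
Plus 22 days into August → day 234.

234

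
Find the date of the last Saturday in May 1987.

The first Saturday of May 1987 is May 2.
May 1987 has 31 days. Adding weeks: 2, 9, 16, 23, 30 — the last one ≤ 31 is the 30th.

May 30, 1987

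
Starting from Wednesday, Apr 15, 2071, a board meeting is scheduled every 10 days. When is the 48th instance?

The 48th occurrence is 47 intervals after the first: 47 × 10 = 470 days after Apr 15, 2071.
Apr has 30 days — 15 days to the end of Apr leaves 455.
From end of Apr to end of 2071 is 245 days (210 left).
Jan has 31 days (179 left).
Feb has 29 days (150 left).
Mar has 31 days (119 left).
Apr has 30 days (89 left).
May has 31 days (58 left).
Jun has 30 days (28 left).
28 days into Jul → Jul 28, 2072.

Jul 28, 2072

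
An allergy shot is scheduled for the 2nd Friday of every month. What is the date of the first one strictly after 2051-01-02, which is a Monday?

January 2051 starts on a Sunday; its first Friday is the 6th, so the 2nd Friday is the 13th — 2051-01-13.
2051-01-13 is after 2051-01-02, so that is the next one.

2051-01-13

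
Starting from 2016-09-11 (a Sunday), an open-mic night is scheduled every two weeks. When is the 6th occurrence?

The 6th occurrence is 5 intervals after the first: 5 × 14 = 70 days after 2016-09-11.
September has 30 days — 19 days to the end of September leaves 51.
October has 31 days (20 left).
20 days into November → 2016-11-20.

2016-11-20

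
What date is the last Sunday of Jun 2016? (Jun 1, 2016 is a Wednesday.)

Jun 2016 begins on a Wednesday, so the first Sunday is Jun 5 (4 days later).
Jun 2016 has 30 days. Adding weeks: 5, 12, 19, 26 — the last one ≤ 30 is the 26th.

Jun 26, 2016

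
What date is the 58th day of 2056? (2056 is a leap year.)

2056-02-27

January has 31 days (58 − 31 = 27 remain).
27 into February → February 27.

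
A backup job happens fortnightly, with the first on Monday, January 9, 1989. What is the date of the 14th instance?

The 14th occurrence is 13 intervals after the first: 13 × 14 = 182 days after January 9, 1989.
January has 31 days — 22 days to the end of January leaves 160.
February has 28 days (132 left).
March has 31 days (101 left).
April has 30 days (71 left).
May has 31 days (40 left).
June has 30 days (10 left).
10 days into July → July 10, 1989.

July 10, 1989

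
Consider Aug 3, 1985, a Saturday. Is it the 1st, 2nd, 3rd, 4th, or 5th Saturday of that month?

Day 3 falls in week ⌈3/7⌉ of the month.
Days 1–7 hold the 1st Saturday, 8–14 the 2nd, 15–21 the 3rd, 22–28 the 4th, 29–31 the 5th.
3 is in the range for the 1st.

1st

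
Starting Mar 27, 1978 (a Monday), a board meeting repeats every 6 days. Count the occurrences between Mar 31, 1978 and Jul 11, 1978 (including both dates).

Occurrences land 6·i days after Mar 27, 1978 for i = 0, 1, 2, …
Mar 31, 1978 is 4 days after the start; 4 ÷ 6 = 0 remainder 4; since the remainder is 4, round up to i = 1. First occurrence in the window: #2 on Apr 2, 1978 (1×6 = 6 days in).
Jul 11, 1978 is 106 days after the start; 106 ÷ 6 = 17 remainder 4. Last occurrence in the window: #18 on Jul 7, 1978.
Occurrences #2 through #18: 17 in total.

17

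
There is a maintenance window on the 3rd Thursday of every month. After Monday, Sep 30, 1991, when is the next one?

Oct 17, 1991

Sep 1991 starts on a Sunday; its first Thursday is the 5th, so the 3rd Thursday is the 19th — Sep 19, 1991.
That is not after Sep 30, 1991, so look at Oct 1991.
Oct 1991 starts on a Tuesday; its first Thursday is the 3rd, so the 3rd Thursday is the 17th — Oct 17, 1991.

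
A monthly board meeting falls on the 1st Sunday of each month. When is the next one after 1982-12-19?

1983-01-02

December 1982 starts on a Wednesday, so its 1st Sunday is 1982-12-05 (4 days in).
That is not after 1982-12-19, so look at January 1983.
January 1983 starts on a Saturday, so its 1st Sunday is 1983-01-02 (1 day in).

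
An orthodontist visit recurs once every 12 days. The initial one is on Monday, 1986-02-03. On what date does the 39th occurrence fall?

1987-05-05

The 39th occurrence is 38 intervals after the first: 38 × 12 = 456 days after 1986-02-03.
February has 28 days — 25 days to the end of February leaves 431.
From end of February to end of 1986 is 306 days (125 left).
January has 31 days (94 left).
February has 28 days (66 left).
March has 31 days (35 left).
April has 30 days (5 left).
5 days into May → 1987-05-05.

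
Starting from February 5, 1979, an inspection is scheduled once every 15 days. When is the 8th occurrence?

May 21, 1979

The 8th occurrence is 7 intervals after the first: 7 × 15 = 105 days after February 5, 1979.
February has 28 days — 23 days to the end of February leaves 82.
March has 31 days (51 left).
April has 30 days (21 left).
21 days into May → May 21, 1979.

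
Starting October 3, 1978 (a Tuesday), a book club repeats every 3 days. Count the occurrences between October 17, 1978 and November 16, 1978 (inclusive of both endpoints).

Occurrences land 3·i days after October 3, 1978 for i = 0, 1, 2, …
October 17, 1978 is 14 days after the start; 14 ÷ 3 = 4 remainder 2; since the remainder is 2, round up to i = 5. First occurrence in the window: #6 on October 18, 1978 (5×3 = 15 days in).
November 16, 1978 is 44 days after the start; 44 ÷ 3 = 14 remainder 2. Last occurrence in the window: #15 on November 14, 1978.
Occurrences #6 through #15: 10 in total.

10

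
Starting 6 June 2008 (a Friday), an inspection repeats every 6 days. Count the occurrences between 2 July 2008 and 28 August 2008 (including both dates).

9

Occurrences land 6·i days after 6 June 2008 for i = 0, 1, 2, …
2 July 2008 is 26 days after the start; 26 ÷ 6 = 4 remainder 2; since the remainder is 2, round up to i = 5. First occurrence in the window: #6 on 6 July 2008 (5×6 = 30 days in).
28 August 2008 is 83 days after the start; 83 ÷ 6 = 13 remainder 5. Last occurrence in the window: #14 on 23 August 2008.
Occurrences #6 through #14: 9 in total.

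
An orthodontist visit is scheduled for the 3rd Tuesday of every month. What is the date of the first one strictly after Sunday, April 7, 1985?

April 16, 1985

April 1985 starts on a Monday; its first Tuesday is the 2nd, so the 3rd Tuesday is the 16th — April 16, 1985.
April 16, 1985 is after April 7, 1985, so that is the next one.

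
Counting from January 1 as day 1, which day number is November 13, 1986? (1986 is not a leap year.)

317

Days in months before November: 31 + 28 + 31 + 30 + 31 + 30 + 31 + 31 + 30 + 31 = 304.
Plus 13 days into November → day 317.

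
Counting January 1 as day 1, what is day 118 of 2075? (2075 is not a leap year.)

January has 31 days (118 − 31 = 87 remain).
February has 28 days (87 − 28 = 59 remain).
March has 31 days (59 − 31 = 28 remain).
28 into April → April 28.

April 28, 2075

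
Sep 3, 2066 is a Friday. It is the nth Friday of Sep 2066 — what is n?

Day 3 falls in week ⌈3/7⌉ of the month.
Days 1–7 hold the 1st Friday, 8–14 the 2nd, 15–21 the 3rd, 22–28 the 4th, 29–31 the 5th.
3 is in the range for the 1st.

1st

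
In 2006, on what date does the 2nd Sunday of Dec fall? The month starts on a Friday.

Dec 2006 begins on a Friday, so the first Sunday is Dec 3 (2 days later).
The 2nd Sunday is 1 weeks later: 3 + 7 = 10.

Dec 10, 2006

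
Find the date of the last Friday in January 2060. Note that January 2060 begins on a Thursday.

2060-01-30

January 2060 begins on a Thursday, so the first Friday is January 2 (1 day later).
January 2060 has 31 days. Adding weeks: 2, 9, 16, 23, 30 — the last one ≤ 31 is the 30th.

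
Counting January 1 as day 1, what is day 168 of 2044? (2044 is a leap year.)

16 June 2044

January has 31 days (168 − 31 = 137 remain).
February has 29 days (137 − 29 = 108 remain).
March has 31 days (108 − 31 = 77 remain).
April has 30 days (77 − 30 = 47 remain).
May has 31 days (47 − 31 = 16 remain).
16 into June → June 16.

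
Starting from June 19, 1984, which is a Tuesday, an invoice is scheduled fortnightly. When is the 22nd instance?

April 9, 1985

The 22nd occurrence is 21 intervals after the first: 21 × 14 = 294 days after June 19, 1984.
June has 30 days — 11 days to the end of June leaves 283.
July has 31 days (252 left).
August has 31 days (221 left).
September has 30 days (191 left).
October has 31 days (160 left).
November has 30 days (130 left).
December has 31 days (99 left).
January has 31 days (68 left).
February has 28 days (40 left).
March has 31 days (9 left).
9 days into April → April 9, 1985.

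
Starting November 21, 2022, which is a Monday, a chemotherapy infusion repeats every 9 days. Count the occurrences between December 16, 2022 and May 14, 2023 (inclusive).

Occurrences land 9·i days after November 21, 2022 for i = 0, 1, 2, …
December 16, 2022 is 25 days after the start; 25 ÷ 9 = 2 remainder 7; since the remainder is 7, round up to i = 3. First occurrence in the window: #4 on December 18, 2022 (3×9 = 27 days in).
May 14, 2023 is 174 days after the start; 174 ÷ 9 = 19 remainder 3. Last occurrence in the window: #20 on May 11, 2023.
Occurrences #4 through #20: 17 in total.

17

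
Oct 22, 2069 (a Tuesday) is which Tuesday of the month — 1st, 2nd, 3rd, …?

4th

Day 22 falls in week ⌈22/7⌉ of the month.
Days 1–7 hold the 1st Tuesday, 8–14 the 2nd, 15–21 the 3rd, 22–28 the 4th, 29–31 the 5th.
22 is in the range for the 4th.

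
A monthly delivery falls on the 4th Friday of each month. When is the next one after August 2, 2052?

August 23, 2052

August 2052 starts on a Thursday; its first Friday is the 2nd, so the 4th Friday is the 23rd — August 23, 2052.
August 23, 2052 is after August 2, 2052, so that is the next one.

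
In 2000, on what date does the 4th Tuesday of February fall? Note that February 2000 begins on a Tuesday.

22 February 2000

February 2000 begins on a Tuesday, so the first Tuesday is February 1.
The 4th Tuesday is 3 weeks later: 1 + 21 = 22.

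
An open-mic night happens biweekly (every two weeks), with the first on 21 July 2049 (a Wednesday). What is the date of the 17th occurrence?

The 17th occurrence is 16 intervals after the first: 16 × 14 = 224 days after 21 July 2049.
July has 31 days — 10 days to the end of July leaves 214.
August has 31 days (183 left).
September has 30 days (153 left).
October has 31 days (122 left).
November has 30 days (92 left).
December has 31 days (61 left).
January has 31 days (30 left).
February has 28 days (2 left).
2 days into March → 2 March 2050.

2 March 2050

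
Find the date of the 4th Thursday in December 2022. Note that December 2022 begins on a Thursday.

2022-12-22

December 2022 begins on a Thursday, so the first Thursday is December 1.
The 4th Thursday is 3 weeks later: 1 + 21 = 22.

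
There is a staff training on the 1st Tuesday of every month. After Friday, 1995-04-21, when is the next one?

1995-05-02

April 1995 starts on a Saturday, so its 1st Tuesday is 1995-04-04 (3 days in).
That is not after 1995-04-21, so look at May 1995.
May 1995 starts on a Monday, so its 1st Tuesday is 1995-05-02 (1 day in).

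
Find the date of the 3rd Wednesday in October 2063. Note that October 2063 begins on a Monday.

October 17, 2063

October 2063 begins on a Monday, so the first Wednesday is October 3 (2 days later).
The 3rd Wednesday is 2 weeks later: 3 + 14 = 17.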